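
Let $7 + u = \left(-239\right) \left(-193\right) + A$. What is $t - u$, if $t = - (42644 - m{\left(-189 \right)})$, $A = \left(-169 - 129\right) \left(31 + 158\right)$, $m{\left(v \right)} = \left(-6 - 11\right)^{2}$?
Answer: $-32153$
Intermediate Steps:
$m{\left(v \right)} = 289$ ($m{\left(v \right)} = \left(-17\right)^{2} = 289$)
$A = -56322$ ($A = \left(-298\right) 189 = -56322$)
$u = -10202$ ($u = -7 - 10195 = -10202$)
$t = -42355$ ($t = - (42644 - 289) = \left(-1\right) 42355 = -42355$)
$t - u = -42355 - -10202 = -42355 + 10202 = -32153$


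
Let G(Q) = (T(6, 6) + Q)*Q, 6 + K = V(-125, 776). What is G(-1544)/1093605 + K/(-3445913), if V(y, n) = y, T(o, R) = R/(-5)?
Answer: 41106819517147/18842338431825 ≈ 2.1816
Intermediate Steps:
T(o, R) = -R/5 (T(o, R) = R*(-⅕) = -R/5)
K = -131 (K = -6 - 125 = -131)
G(Q) = Q*(-6/5 + Q) (G(Q) = (-⅕*6 + Q)*Q = (-6/5 + Q)*Q = Q*(-6/5 + Q))
G(-1544)/1093605 + K/(-3445913) = ((⅕)*(-1544)*(-6 + 5*(-1544)))/1093605 - 131/(-3445913) = ((⅕)*(-1544)*(-6 - 7720))*(1/1093605) - 131*(-1/3445913) = ((⅕)*(-1544)*(-7726))*(1/1093605) + 131/3445913 = (11928944/5)*(1/1093605) + 131/3445913 = 11928944/5468025 + 131/3445913 = 41106819517147/18842338431825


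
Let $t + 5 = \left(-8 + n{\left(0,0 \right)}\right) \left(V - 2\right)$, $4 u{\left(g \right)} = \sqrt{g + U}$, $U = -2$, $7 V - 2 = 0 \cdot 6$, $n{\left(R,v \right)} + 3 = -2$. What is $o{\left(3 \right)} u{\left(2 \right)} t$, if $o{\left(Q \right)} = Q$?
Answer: $0$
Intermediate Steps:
$n{\left(R,v \right)} = -5$ ($n{\left(R,v \right)} = -3 - 2 = -5$)
$V = \frac{2}{7}$ ($V = \frac{2}{7} + \frac{0 \cdot 6}{7} = \frac{2}{7} + \frac{1}{7} \cdot 0 = \frac{2}{7} + 0 = \frac{2}{7} \approx 0.28571$)
$u{\left(g \right)} = \frac{\sqrt{-2 + g}}{4}$ ($u{\left(g \right)} = \frac{\sqrt{g - 2}}{4} = \frac{\sqrt{-2 + g}}{4}$)
$t = \frac{121}{7}$ ($t = -5 + \left(-8 - 5\right) \left(\frac{2}{7} - 2\right) = -5 - - \frac{156}{7} = -5 + \frac{156}{7} = \frac{121}{7} \approx 17.286$)
$o{\left(3 \right)} u{\left(2 \right)} t = 3 \frac{\sqrt{-2 + 2}}{4} \cdot \frac{121}{7} = 3 \frac{\sqrt{0}}{4} \cdot \frac{121}{7} = 3 \cdot \frac{1}{4} \cdot 0 \cdot \frac{121}{7} = 3 \cdot 0 \cdot \frac{121}{7} = 0 \cdot \frac{121}{7} = 0$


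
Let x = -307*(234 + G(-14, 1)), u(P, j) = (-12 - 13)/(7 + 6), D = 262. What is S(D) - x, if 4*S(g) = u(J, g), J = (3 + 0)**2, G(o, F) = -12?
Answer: 3543983/52 ≈ 68154.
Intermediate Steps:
J = 9 (J = 3**2 = 9)
u(P, j) = -25/13
x = -68154 (x = -307*(234 - 12) = -307*222 = -68154)
S(g) = -25/52 (S(g) = (1/4)*(-25/13) = -25/52)
S(D) - x = -25/52 - 1*(-68154) = -25/52 + 68154 = 3543983/52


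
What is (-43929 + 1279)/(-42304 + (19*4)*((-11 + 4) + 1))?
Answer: 4265/4276 ≈ 0.99743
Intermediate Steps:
(-43929 + 1279)/(-42304 + (19*4)*((-11 + 4) + 1)) = -42650/(-42304 + 76*(-7 + 1)) = -42650/(-42304 + 76*(-6)) = -42650/(-42304 - 456) = -42650/(-42760) = -42650*(-1/42760) = 4265/4276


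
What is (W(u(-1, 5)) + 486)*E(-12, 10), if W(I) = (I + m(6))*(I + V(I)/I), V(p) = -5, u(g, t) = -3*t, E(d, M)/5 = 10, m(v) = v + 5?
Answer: 81700/3 ≈ 27233.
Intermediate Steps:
m(v) = 5 + v
E(d, M) = 50 (E(d, M) = 5*10 = 50)
W(I) = (11 + I)*(I - 5/I) (W(I) = (I + (5 + 6))*(I - 5/I) = (I + 11)*(I - 5/I) = (11 + I)*(I - 5/I))
(W(u(-1, 5)) + 486)*E(-12, 10) = ((-5 + (-3*5)² - 55/((-3*5)) + 11*(-3*5)) + 486)*50 = ((-5 + (-15)² - 55/(-15) + 11*(-15)) + 486)*50 = ((-5 + 225 - 55*(-1/15) - 165) + 486)*50 = ((-5 + 225 + 11/3 - 165) + 486)*50 = (176/3 + 486)*50 = (1634/3)*50 = 81700/3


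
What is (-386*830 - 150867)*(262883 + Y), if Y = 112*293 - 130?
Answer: -139286004543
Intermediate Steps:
Y = 32686 (Y = 32816 - 130 = 32686)
(-386*830 - 150867)*(262883 + Y) = (-386*830 - 150867)*(262883 + 32686) = (-320380 - 150867)*295569 = -471247*295569 = -139286004543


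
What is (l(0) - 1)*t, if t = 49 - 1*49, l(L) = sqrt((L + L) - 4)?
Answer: 0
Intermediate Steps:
l(L) = sqrt(-4 + 2*L) (l(L) = sqrt(2*L - 4) = sqrt(-4 + 2*L))
t = 0 (t = 49 - 49 = 0)
(l(0) - 1)*t = (sqrt(-4 + 2*0) - 1)*0 = (sqrt(-4 + 0) - 1)*0 = (sqrt(-4) - 1)*0 = (2*I - 1)*0 = (-1 + 2*I)*0 = 0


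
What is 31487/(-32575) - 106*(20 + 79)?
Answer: -341873537/32575 ≈ -10495.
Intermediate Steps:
31487/(-32575) - 106*(20 + 79) = 31487*(-1/32575) - 106*99 = -31487/32575 - 1*10494 = -31487/32575 - 10494 = -341873537/32575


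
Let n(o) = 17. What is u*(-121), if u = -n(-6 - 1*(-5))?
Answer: 2057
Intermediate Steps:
u = -17 (u = -1*17 = -17)
u*(-121) = -17*(-121) = 2057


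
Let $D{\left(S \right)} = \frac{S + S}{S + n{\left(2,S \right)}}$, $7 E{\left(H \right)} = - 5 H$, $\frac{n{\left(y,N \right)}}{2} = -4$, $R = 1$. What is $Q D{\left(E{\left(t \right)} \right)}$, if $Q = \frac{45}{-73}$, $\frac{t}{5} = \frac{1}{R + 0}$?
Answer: $- \frac{250}{657} \approx -0.38052$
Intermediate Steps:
$t = 5$ ($t = \frac{5}{1 + 0} = \frac{5}{1} = 5 \cdot 1 = 5$)
$n{\left(y,N \right)} = -8$ ($n{\left(y,N \right)} = 2 \left(-4\right) = -8$)
$Q = - \frac{45}{73}$ ($Q = 45 \left(- \frac{1}{73}\right) = - \frac{45}{73} \approx -0.61644$)
$E{\left(H \right)} = - \frac{5 H}{7}$ ($E{\left(H \right)} = \frac{\left(-5\right) H}{7} = - \frac{5 H}{7}$)
$D{\left(S \right)} = \frac{2 S}{-8 + S}$ ($D{\left(S \right)} = \frac{S + S}{S - 8} = \frac{2 S}{-8 + S}$)
$Q D{\left(E{\left(t \right)} \right)} = - \frac{45 \frac{2 \left(\left(- \frac{5}{7}\right) 5\right)}{-8 - \frac{25}{7}}}{73} = - \frac{45 \cdot 2 \left(- \frac{25}{7}\right) \frac{1}{-8 - \frac{25}{7}}}{73} = - \frac{45 \cdot 2 \left(- \frac{25}{7}\right) \frac{1}{- \frac{81}{7}}}{73} = - \frac{45 \cdot 2 \left(- \frac{25}{7}\right) \left(- \frac{7}{81}\right)}{73} = \left(- \frac{45}{73}\right) \frac{50}{81} = - \frac{250}{657}$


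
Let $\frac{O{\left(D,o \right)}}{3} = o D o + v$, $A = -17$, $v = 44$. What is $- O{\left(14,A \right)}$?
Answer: $-12270$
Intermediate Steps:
$O{\left(D,o \right)} = 132 + 3 D o^{2}$ ($O{\left(D,o \right)} = 3 \left(o D o + 44\right) = 3 \left(D o o + 44\right) = 3 \left(D o^{2} + 44\right) = 3 \left(44 + D o^{2}\right) = 132 + 3 D o^{2}$)
$- O{\left(14,A \right)} = - (132 + 3 \cdot 14 \left(-17\right)^{2}) = - (132 + 3 \cdot 14 \cdot 289) = - (132 + 12138) = \left(-1\right) 12270 = -12270$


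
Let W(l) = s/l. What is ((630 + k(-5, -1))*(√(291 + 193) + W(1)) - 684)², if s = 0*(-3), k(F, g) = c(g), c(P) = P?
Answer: 173027716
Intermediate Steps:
k(F, g) = g
s = 0
W(l) = 0 (W(l) = 0/l = 0)
((630 + k(-5, -1))*(√(291 + 193) + W(1)) - 684)² = ((630 - 1)*(√(291 + 193) + 0) - 684)² = (629*(√484 + 0) - 684)² = (629*(22 + 0) - 684)² = (629*22 - 684)² = (13838 - 684)² = 13154² = 173027716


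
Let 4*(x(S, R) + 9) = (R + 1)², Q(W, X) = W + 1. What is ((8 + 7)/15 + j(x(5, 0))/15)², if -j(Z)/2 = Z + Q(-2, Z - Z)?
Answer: 529/100 ≈ 5.2900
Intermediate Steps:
Q(W, X) = 1 + W
x(S, R) = -9 + (1 + R)²/4 (x(S, R) = -9 + (R + 1)²/4 = -9 + (1 + R)²/4)
j(Z) = 2 - 2*Z (j(Z) = -2*(Z + (1 - 2)) = -2*(Z - 1) = -2*(-1 + Z) = 2 - 2*Z)
((8 + 7)/15 + j(x(5, 0))/15)² = ((8 + 7)/15 + (2 - 2*(-9 + (1 + 0)²/4))/15)² = (15*(1/15) + (2 - 2*(-9 + (¼)*1²))*(1/15))² = (1 + (2 - 2*(-9 + (¼)*1))*(1/15))² = (1 + (2 - 2*(-9 + ¼))*(1/15))² = (1 + (2 - 2*(-35/4))*(1/15))² = (1 + (2 + 35/2)*(1/15))² = (1 + (39/2)*(1/15))² = (1 + 13/10)² = (23/10)² = 529/100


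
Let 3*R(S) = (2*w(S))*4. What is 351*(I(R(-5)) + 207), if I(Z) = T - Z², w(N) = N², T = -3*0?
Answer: -1487343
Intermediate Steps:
T = 0
R(S) = 8*S²/3 (R(S) = ((2*S²)*4)/3 = (8*S²)/3 = 8*S²/3)
I(Z) = -Z² (I(Z) = 0 - Z² = -Z²)
351*(I(R(-5)) + 207) = 351*(-((8/3)*(-5)²)² + 207) = 351*(-((8/3)*25)² + 207) = 351*(-(200/3)² + 207) = 351*(-1*40000/9 + 207) = 351*(-40000/9 + 207) = 351*(-38137/9) = -1487343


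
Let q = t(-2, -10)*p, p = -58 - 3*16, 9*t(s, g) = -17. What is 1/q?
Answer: 9/1802 ≈ 0.0049945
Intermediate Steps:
t(s, g) = -17/9 (t(s, g) = (1/9)*(-17) = -17/9)
p = -106 (p = -58 - 1*48 = -58 - 48 = -106)
q = 1802/9 (q = -17/9*(-106) = 1802/9 ≈ 200.22)
1/q = 1/(1802/9) = 9/1802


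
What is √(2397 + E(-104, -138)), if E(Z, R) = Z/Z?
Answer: √2398 ≈ 48.969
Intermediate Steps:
E(Z, R) = 1
√(2397 + E(-104, -138)) = √(2397 + 1) = √2398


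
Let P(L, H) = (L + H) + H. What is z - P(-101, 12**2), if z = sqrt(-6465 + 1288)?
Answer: -187 + I*sqrt(5177) ≈ -187.0 + 71.951*I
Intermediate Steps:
P(L, H) = L + 2*H (P(L, H) = (H + L) + H = L + 2*H)
z = I*sqrt(5177) (z = sqrt(-5177) = I*sqrt(5177) ≈ 71.951*I)
z - P(-101, 12**2) = I*sqrt(5177) - (-101 + 2*12**2) = I*sqrt(5177) - (-101 + 2*144) = I*sqrt(5177) - (-101 + 288) = I*sqrt(5177) - 1*187 = I*sqrt(5177) - 187 = -187 + I*sqrt(5177)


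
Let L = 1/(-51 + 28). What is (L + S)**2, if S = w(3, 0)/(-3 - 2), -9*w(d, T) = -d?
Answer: 1444/119025 ≈ 0.012132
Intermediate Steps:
w(d, T) = d/9 (w(d, T) = -(-1)*d/9 = d/9)
L = -1/23 (L = 1/(-23) = -1/23 ≈ -0.043478)
S = -1/15 (S = ((1/9)*3)/(-3 - 2) = (1/3)/(-5) = (1/3)*(-1/5) = -1/15 ≈ -0.066667)
(L + S)**2 = (-1/23 - 1/15)**2 = (-38/345)**2 = 1444/119025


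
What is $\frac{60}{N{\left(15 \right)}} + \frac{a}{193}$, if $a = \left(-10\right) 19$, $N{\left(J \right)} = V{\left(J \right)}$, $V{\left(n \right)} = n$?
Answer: $\frac{582}{193} \approx 3.0155$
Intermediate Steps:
$N{\left(J \right)} = J$
$a = -190$
$\frac{60}{N{\left(15 \right)}} + \frac{a}{193} = \frac{60}{15} - \frac{190}{193} = 60 \cdot \frac{1}{15} - \frac{190}{193} = 4 - \frac{190}{193} = \frac{582}{193}$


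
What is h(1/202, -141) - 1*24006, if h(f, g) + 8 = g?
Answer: -24155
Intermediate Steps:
h(f, g) = -8 + g
h(1/202, -141) - 1*24006 = (-8 - 141) - 1*24006 = -149 - 24006 = -24155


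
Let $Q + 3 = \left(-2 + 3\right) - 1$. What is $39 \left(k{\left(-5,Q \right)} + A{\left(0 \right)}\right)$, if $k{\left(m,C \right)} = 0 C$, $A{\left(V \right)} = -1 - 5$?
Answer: $-234$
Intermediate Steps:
$A{\left(V \right)} = -6$
$Q = -3$ ($Q = -3 + \left(\left(-2 + 3\right) - 1\right) = -3 + \left(1 - 1\right) = -3 + 0 = -3$)
$k{\left(m,C \right)} = 0$
$39 \left(k{\left(-5,Q \right)} + A{\left(0 \right)}\right) = 39 \left(0 - 6\right) = 39 \left(-6\right) = -234$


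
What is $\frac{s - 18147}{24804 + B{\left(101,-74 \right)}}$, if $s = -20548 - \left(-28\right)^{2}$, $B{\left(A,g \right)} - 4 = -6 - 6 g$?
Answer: $- \frac{39479}{25246} \approx -1.5638$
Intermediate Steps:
$B{\left(A,g \right)} = -2 - 6 g$ ($B{\left(A,g \right)} = 4 - \left(6 + 6 g\right) = -2 - 6 g$)
$s = -21332$ ($s = -20548 - 784 = -21332$)
$\frac{s - 18147}{24804 + B{\left(101,-74 \right)}} = \frac{-21332 - 18147}{24804 - -442} = - \frac{39479}{24804 + \left(-2 + 444\right)} = - \frac{39479}{24804 + 442} = - \frac{39479}{25246}$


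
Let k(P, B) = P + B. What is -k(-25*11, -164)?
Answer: 439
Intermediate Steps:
k(P, B) = B + P
-k(-25*11, -164) = -(-164 - 25*11) = -(-164 - 275) = -1*(-439) = 439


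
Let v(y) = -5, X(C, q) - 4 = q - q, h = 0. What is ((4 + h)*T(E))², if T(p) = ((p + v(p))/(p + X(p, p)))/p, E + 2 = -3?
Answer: 64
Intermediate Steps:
E = -5 (E = -2 - 3 = -5)
X(C, q) = 4 (X(C, q) = 4 + (q - q) = 4 + 0 = 4)
T(p) = (-5 + p)/(p*(4 + p)) (T(p) = ((p - 5)/(p + 4))/p = ((-5 + p)/(4 + p))/p = (-5 + p)/(p*(4 + p)))
((4 + h)*T(E))² = ((4 + 0)*((-5 - 5)/((-5)*(4 - 5))))² = (4*(-⅕*(-10)/(-1)))² = (4*(-⅕*(-1)*(-10)))² = (4*(-2))² = (-8)² = 64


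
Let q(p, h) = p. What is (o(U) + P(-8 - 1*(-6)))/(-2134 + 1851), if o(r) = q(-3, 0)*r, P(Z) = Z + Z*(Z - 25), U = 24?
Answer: 20/283 ≈ 0.070671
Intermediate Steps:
P(Z) = Z + Z*(-25 + Z)
o(r) = -3*r
(o(U) + P(-8 - 1*(-6)))/(-2134 + 1851) = (-3*24 + (-8 - 1*(-6))*(-24 + (-8 - 1*(-6))))/(-2134 + 1851) = (-72 + (-8 + 6)*(-24 + (-8 + 6)))/(-283) = (-72 - 2*(-24 - 2))*(-1/283) = (-72 - 2*(-26))*(-1/283) = (-72 + 52)*(-1/283) = -20*(-1/283) = 20/283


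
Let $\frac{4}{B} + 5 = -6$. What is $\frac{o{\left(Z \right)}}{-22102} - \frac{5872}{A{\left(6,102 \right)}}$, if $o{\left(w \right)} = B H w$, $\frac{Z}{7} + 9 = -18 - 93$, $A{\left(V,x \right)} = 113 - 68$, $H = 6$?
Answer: $- \frac{714259792}{5470245} \approx -130.57$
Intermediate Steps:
$A{\left(V,x \right)} = 45$
$B = - \frac{4}{11}$ ($B = \frac{4}{-5 - 6} = \frac{4}{-11} = 4 \left(- \frac{1}{11}\right) = - \frac{4}{11} \approx -0.36364$)
$Z = -840$ ($Z = -63 + 7 \left(-18 - 93\right) = -63 + 7 \left(-111\right) = -63 - 777 = -840$)
$o{\left(w \right)} = - \frac{24 w}{11}$ ($o{\left(w \right)} = \left(- \frac{4}{11}\right) 6 w = - \frac{24 w}{11}$)
$\frac{o{\left(Z \right)}}{-22102} - \frac{5872}{A{\left(6,102 \right)}} = \frac{\left(- \frac{24}{11}\right) \left(-840\right)}{-22102} - \frac{5872}{45} = \frac{20160}{11} \left(- \frac{1}{22102}\right) - \frac{5872}{45} = - \frac{10080}{121561} - \frac{5872}{45} = - \frac{714259792}{5470245}$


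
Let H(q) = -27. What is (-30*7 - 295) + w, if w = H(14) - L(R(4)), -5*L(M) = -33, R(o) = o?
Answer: -2693/5 ≈ -538.60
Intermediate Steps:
L(M) = 33/5 (L(M) = -⅕*(-33) = 33/5)
w = -168/5 (w = -27 - 1*33/5 = -27 - 33/5 = -168/5 ≈ -33.600)
(-30*7 - 295) + w = (-30*7 - 295) - 168/5 = (-210 - 295) - 168/5 = -505 - 168/5 = -2693/5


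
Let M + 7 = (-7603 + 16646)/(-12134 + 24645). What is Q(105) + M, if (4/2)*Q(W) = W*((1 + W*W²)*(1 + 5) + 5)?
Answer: 9124333509387/25022 ≈ 3.6465e+8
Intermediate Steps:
M = -78534/12511 (M = -7 + (-7603 + 16646)/(-12134 + 24645) = -7 + 9043/12511 = -78534/12511 ≈ -6.2772)
Q(W) = W*(11 + 6*W³)/2 (Q(W) = (W*((1 + W*W²)*(1 + 5) + 5))/2 = (W*((1 + W³)*6 + 5))/2 = (W*((6 + 6*W³) + 5))/2 = (W*(11 + 6*W³))/2 = W*(11 + 6*W³)/2)
Q(105) + M = (½)*105*(11 + 6*105³) - 78534/12511 = (½)*105*(11 + 6*1157625) - 78534/12511 = (½)*105*(11 + 6945750) - 78534/12511 = (½)*105*6945761 - 78534/12511 = 729304905/2 - 78534/12511 = 9124333509387/25022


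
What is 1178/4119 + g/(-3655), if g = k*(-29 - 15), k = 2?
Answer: 4668062/15054945 ≈ 0.31007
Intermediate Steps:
g = -88 (g = 2*(-29 - 15) = 2*(-44) = -88)
1178/4119 + g/(-3655) = 1178/4119 - 88/(-3655) = 1178*(1/4119) - 88*(-1/3655) = 1178/4119 + 88/3655 = 4668062/15054945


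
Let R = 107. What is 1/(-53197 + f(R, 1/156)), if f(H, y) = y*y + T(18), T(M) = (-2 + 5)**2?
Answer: -24336/1294383167 ≈ -1.8801e-5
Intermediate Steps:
T(M) = 9 (T(M) = 3**2 = 9)
f(H, y) = 9 + y**2 (f(H, y) = y*y + 9 = y**2 + 9 = 9 + y**2)
1/(-53197 + f(R, 1/156)) = 1/(-53197 + (9 + (1/156)**2)) = 1/(-53197 + (9 + 1/24336)) = 1/(-53197 + 219025/24336) = 1/(-1294383167/24336) = -24336/1294383167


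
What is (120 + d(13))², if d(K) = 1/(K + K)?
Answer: 9740641/676 ≈ 14409.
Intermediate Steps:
d(K) = 1/(2*K)
(120 + d(13))² = (120 + (½)/13)² = (120 + (½)*(1/13))² = (120 + 1/26)² = (3121/26)² = 9740641/676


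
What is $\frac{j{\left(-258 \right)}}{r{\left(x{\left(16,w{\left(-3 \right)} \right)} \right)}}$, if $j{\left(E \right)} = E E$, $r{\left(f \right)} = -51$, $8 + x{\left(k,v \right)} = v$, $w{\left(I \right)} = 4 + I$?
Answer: $- \frac{22188}{17} \approx -1305.2$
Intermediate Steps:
$x{\left(k,v \right)} = -8 + v$
$j{\left(E \right)} = E^{2}$
$\frac{j{\left(-258 \right)}}{r{\left(x{\left(16,w{\left(-3 \right)} \right)} \right)}} = \frac{\left(-258\right)^{2}}{-51} = 66564 \left(- \frac{1}{51}\right) = - \frac{22188}{17}$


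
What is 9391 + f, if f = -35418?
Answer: -26027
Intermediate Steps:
9391 + f = 9391 - 35418 = -26027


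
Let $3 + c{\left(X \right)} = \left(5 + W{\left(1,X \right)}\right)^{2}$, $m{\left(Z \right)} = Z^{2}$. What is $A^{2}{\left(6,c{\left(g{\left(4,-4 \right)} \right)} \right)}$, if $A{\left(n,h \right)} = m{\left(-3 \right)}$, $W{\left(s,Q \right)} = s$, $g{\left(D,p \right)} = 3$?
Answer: $81$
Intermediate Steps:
$c{\left(X \right)} = 33$ ($c{\left(X \right)} = -3 + \left(5 + 1\right)^{2} = -3 + 6^{2} = -3 + 36 = 33$)
$A{\left(n,h \right)} = 9$ ($A{\left(n,h \right)} = \left(-3\right)^{2} = 9$)
$A^{2}{\left(6,c{\left(g{\left(4,-4 \right)} \right)} \right)} = 9^{2} = 81$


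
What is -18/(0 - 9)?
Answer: 2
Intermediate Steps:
-18/(0 - 9) = -18/(-9) = -18*(-⅑) = 2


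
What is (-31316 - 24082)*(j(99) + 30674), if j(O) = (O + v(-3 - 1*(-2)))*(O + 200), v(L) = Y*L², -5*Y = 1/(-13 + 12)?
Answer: -16712136252/5 ≈ -3.3424e+9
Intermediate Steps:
Y = ⅕ (Y = -1/(5*(-13 + 12)) = -⅕/(-1) = -⅕*(-1) = ⅕ ≈ 0.20000)
v(L) = L²/5
j(O) = (200 + O)*(⅕ + O) (j(O) = (O + (-3 - 1*(-2))²/5)*(O + 200) = (O + (-3 + 2)²/5)*(200 + O) = (O + (⅕)*(-1)²)*(200 + O) = (O + (⅕)*1)*(200 + O) = (O + ⅕)*(200 + O) = (⅕ + O)*(200 + O) = (200 + O)*(⅕ + O))
(-31316 - 24082)*(j(99) + 30674) = (-31316 - 24082)*((40 + 99² + (1001/5)*99) + 30674) = -55398*((40 + 9801 + 99099/5) + 30674) = -55398*(148304/5 + 30674) = -55398*301674/5 = -16712136252/5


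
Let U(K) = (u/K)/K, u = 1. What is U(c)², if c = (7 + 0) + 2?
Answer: 1/6561 ≈ 0.00015242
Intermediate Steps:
c = 9 (c = 7 + 2 = 9)
U(K) = K⁻² (U(K) = (1/K)/K = 1/(K*K) = K⁻²)
U(c)² = (9⁻²)² = (1/81)² = 1/6561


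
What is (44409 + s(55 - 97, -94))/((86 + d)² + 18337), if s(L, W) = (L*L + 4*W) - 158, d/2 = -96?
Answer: 45639/29573 ≈ 1.5433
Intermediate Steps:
d = -192 (d = 2*(-96) = -192)
s(L, W) = -158 + L² + 4*W (s(L, W) = (L² + 4*W) - 158 = -158 + L² + 4*W)
(44409 + s(55 - 97, -94))/((86 + d)² + 18337) = (44409 + (-158 + (55 - 97)² + 4*(-94)))/((86 - 192)² + 18337) = (44409 + (-158 + (-42)² - 376))/((-106)² + 18337) = (44409 + (-158 + 1764 - 376))/(11236 + 18337) = (44409 + 1230)/29573 = 45639*(1/29573) = 45639/29573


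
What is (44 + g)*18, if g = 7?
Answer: 918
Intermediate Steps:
(44 + g)*18 = (44 + 7)*18 = 51*18 = 918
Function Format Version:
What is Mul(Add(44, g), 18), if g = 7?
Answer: 918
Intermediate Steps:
Mul(Add(44, g), 18) = Mul(Add(44, 7), 18) = Mul(51, 18) = 918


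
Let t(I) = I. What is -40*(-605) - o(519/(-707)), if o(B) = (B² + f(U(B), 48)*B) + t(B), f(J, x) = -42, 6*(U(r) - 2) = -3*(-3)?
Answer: 12081032186/499849 ≈ 24169.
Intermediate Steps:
U(r) = 7/2 (U(r) = 2 + (-3*(-3))/6 = 2 + (⅙)*9 = 2 + 3/2 = 7/2)
o(B) = B² - 41*B (o(B) = (B² - 42*B) + B = B² - 41*B)
-40*(-605) - o(519/(-707)) = -40*(-605) - 519/(-707)*(-41 + 519/(-707)) = 24200 - 519*(-1/707)*(-41 + 519*(-1/707)) = 24200 - (-519)*(-41 - 519/707)/707 = 24200 - (-519)*(-29506)/(707*707) = 24200 - 1*15313614/499849 = 24200 - 15313614/499849 = 12081032186/499849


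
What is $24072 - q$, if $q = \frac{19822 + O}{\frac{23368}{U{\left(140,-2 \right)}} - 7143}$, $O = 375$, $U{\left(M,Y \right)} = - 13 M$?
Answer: $\frac{78385382939}{3255907} \approx 24075.0$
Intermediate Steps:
$q = - \frac{9189635}{3255907}$ ($q = \frac{19822 + 375}{\frac{23368}{\left(-13\right) 140} - 7143} = \frac{20197}{\frac{23368}{-1820} - 7143} = \frac{20197}{23368 \left(- \frac{1}{1820}\right) - 7143} = \frac{20197}{- \frac{5842}{455} - 7143} = \frac{20197}{- \frac{3255907}{455}} = 20197 \left(- \frac{455}{3255907}\right) = - \frac{9189635}{3255907} \approx -2.8224$)
$24072 - q = 24072 - - \frac{9189635}{3255907} = 24072 + \frac{9189635}{3255907} = \frac{78385382939}{3255907}$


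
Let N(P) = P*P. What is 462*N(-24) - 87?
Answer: 266025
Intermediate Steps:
N(P) = P**2
462*N(-24) - 87 = 462*(-24)**2 - 87 = 462*576 - 87 = 266112 - 87 = 266025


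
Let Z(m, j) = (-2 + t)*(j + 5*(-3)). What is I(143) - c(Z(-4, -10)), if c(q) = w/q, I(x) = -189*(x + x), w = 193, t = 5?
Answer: -4053857/75 ≈ -54051.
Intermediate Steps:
Z(m, j) = -45 + 3*j (Z(m, j) = (-2 + 5)*(j + 5*(-3)) = 3*(j - 15) = 3*(-15 + j) = -45 + 3*j)
I(x) = -378*x
c(q) = 193/q
I(143) - c(Z(-4, -10)) = -378*143 - 193/(-45 + 3*(-10)) = -54054 - 193/(-45 - 30) = -54054 - 193/(-75) = -54054 - 193*(-1)/75 = -54054 - 1*(-193/75) = -54054 + 193/75 = -4053857/75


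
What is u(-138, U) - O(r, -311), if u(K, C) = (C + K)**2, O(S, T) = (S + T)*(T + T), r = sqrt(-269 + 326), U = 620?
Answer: 38882 + 622*sqrt(57) ≈ 43578.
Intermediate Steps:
r = sqrt(57) ≈ 7.5498
O(S, T) = 2*T*(S + T) (O(S, T) = (S + T)*(2*T) = 2*T*(S + T))
u(-138, U) - O(r, -311) = (620 - 138)**2 - 2*(-311)*(sqrt(57) - 311) = 482**2 - 2*(-311)*(-311 + sqrt(57)) = 232324 - (193442 - 622*sqrt(57)) = 232324 + (-193442 + 622*sqrt(57)) = 38882 + 622*sqrt(57)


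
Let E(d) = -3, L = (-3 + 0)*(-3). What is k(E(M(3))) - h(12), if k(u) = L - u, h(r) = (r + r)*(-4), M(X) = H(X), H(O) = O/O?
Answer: 108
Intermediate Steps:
H(O) = 1
M(X) = 1
L = 9 (L = -3*(-3) = 9)
h(r) = -8*r (h(r) = (2*r)*(-4) = -8*r)
k(u) = 9 - u
k(E(M(3))) - h(12) = (9 - 1*(-3)) - (-8)*12 = (9 + 3) - 1*(-96) = 12 + 96 = 108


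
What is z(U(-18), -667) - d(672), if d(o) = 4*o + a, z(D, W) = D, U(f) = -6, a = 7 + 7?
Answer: -2708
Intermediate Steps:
a = 14
d(o) = 14 + 4*o (d(o) = 4*o + 14 = 14 + 4*o)
z(U(-18), -667) - d(672) = -6 - (14 + 4*672) = -6 - (14 + 2688) = -6 - 1*2702 = -6 - 2702 = -2708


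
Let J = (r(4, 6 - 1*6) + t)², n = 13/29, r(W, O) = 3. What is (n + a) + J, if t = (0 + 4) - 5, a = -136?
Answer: -3815/29 ≈ -131.55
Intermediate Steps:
t = -1 (t = 4 - 5 = -1)
n = 13/29 (n = 13*(1/29) = 13/29 ≈ 0.44828)
J = 4 (J = (3 - 1)² = 2² = 4)
(n + a) + J = (13/29 - 136) + 4 = -3931/29 + 4 = -3815/29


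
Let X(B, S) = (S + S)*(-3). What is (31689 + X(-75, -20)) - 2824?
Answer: 28985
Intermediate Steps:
X(B, S) = -6*S (X(B, S) = (2*S)*(-3) = -6*S)
(31689 + X(-75, -20)) - 2824 = (31689 - 6*(-20)) - 2824 = (31689 + 120) - 2824 = 31809 - 2824 = 28985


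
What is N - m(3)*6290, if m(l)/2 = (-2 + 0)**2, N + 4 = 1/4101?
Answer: -206378723/4101 ≈ -50324.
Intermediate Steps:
N = -16403/4101 (N = -4 + 1/4101 = -16403/4101 ≈ -3.9998)
m(l) = 8 (m(l) = 2*(-2 + 0)**2 = 2*(-2)**2 = 2*4 = 8)
N - m(3)*6290 = -16403/4101 - 8*6290 = -16403/4101 - 1*50320 = -16403/4101 - 50320 = -206378723/4101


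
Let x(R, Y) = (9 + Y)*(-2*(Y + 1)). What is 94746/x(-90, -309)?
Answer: -15791/30800 ≈ -0.51269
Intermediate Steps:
x(R, Y) = (-2 - 2*Y)*(9 + Y) (x(R, Y) = (9 + Y)*(-2*(1 + Y)) = (9 + Y)*(-2 - 2*Y) = (-2 - 2*Y)*(9 + Y))
94746/x(-90, -309) = 94746/(-18 - 20*(-309) - 2*(-309)²) = 94746/(-18 + 6180 - 2*95481) = 94746/(-18 + 6180 - 190962) = 94746/(-184800) = 94746*(-1/184800) = -15791/30800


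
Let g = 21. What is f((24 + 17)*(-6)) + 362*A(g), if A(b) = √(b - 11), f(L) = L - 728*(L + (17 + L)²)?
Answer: -37998206 + 362*√10 ≈ -3.7997e+7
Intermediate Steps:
f(L) = -728*(17 + L)² - 727*L (f(L) = L - (728*L + 728*(17 + L)²) = L + (-728*L - 728*(17 + L)²) = -728*(17 + L)² - 727*L)
A(b) = √(-11 + b)
f((24 + 17)*(-6)) + 362*A(g) = (-728*(17 + (24 + 17)*(-6))² - 727*(24 + 17)*(-6)) + 362*√(-11 + 21) = (-728*(17 + 41*(-6))² - 29807*(-6)) + 362*√10 = (-728*(17 - 246)² - 727*(-246)) + 362*√10 = (-728*(-229)² + 178842) + 362*√10 = (-728*52441 + 178842) + 362*√10 = (-38177048 + 178842) + 362*√10 = -37998206 + 362*√10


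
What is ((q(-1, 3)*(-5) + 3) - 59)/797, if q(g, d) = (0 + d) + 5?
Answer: -96/797 ≈ -0.12045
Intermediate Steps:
q(g, d) = 5 + d (q(g, d) = d + 5 = 5 + d)
((q(-1, 3)*(-5) + 3) - 59)/797 = (((5 + 3)*(-5) + 3) - 59)/797 = ((8*(-5) + 3) - 59)*(1/797) = ((-40 + 3) - 59)*(1/797) = (-37 - 59)*(1/797) = -96*1/797 = -96/797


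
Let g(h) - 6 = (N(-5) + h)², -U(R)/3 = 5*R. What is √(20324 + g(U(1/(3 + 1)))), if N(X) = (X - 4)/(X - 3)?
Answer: √1301561/8 ≈ 142.61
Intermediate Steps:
N(X) = (-4 + X)/(-3 + X)
U(R) = -15*R
g(h) = 6 + (9/8 + h)² (g(h) = 6 + ((-4 - 5)/(-3 - 5) + h)² = 6 + (-9/(-8) + h)² = 6 + (-⅛*(-9) + h)² = 6 + (9/8 + h)²)
√(20324 + g(U(1/(3 + 1)))) = √(20324 + (6 + (9 + 8*(-15/(3 + 1)))²/64)) = √(20324 + (6 + (9 + 8*(-15/4))²/64)) = √(20324 + (6 + (9 - 30)²/64)) = √(20324 + (6 + (1/64)*(-21)²)) = √(20324 + (6 + (1/64)*441)) = √(20324 + (6 + 441/64)) = √(20324 + 825/64) = √(1301561/64) = √1301561/8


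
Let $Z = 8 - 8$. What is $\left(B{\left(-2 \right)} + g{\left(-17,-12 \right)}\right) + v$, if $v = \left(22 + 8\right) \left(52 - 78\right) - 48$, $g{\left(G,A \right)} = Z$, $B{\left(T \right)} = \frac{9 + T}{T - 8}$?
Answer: $- \frac{8287}{10} \approx -828.7$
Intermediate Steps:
$B{\left(T \right)} = \frac{9 + T}{-8 + T}$
$Z = 0$ ($Z = 8 - 8 = 0$)
$g{\left(G,A \right)} = 0$
$v = -828$ ($v = 30 \left(-26\right) - 48 = -780 - 48 = -828$)
$\left(B{\left(-2 \right)} + g{\left(-17,-12 \right)}\right) + v = \left(\frac{9 - 2}{-8 - 2} + 0\right) - 828 = \left(\frac{1}{-10} \cdot 7 + 0\right) - 828 = \left(\left(- \frac{1}{10}\right) 7 + 0\right) - 828 = \left(- \frac{7}{10} + 0\right) - 828 = - \frac{7}{10} - 828 = - \frac{8287}{10}$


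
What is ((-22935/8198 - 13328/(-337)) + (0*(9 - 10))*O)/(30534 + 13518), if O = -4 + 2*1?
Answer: 101533849/121703605752 ≈ 0.00083427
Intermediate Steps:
O = -2 (O = -4 + 2 = -2)
((-22935/8198 - 13328/(-337)) + (0*(9 - 10))*O)/(30534 + 13518) = ((-22935/8198 - 13328/(-337)) + (0*(9 - 10))*(-2))/(30534 + 13518) = ((-22935*1/8198 - 13328*(-1/337)) + (0*(-1))*(-2))/44052 = ((-22935/8198 + 13328/337) + 0*(-2))*(1/44052) = (101533849/2762726 + 0)*(1/44052) = (101533849/2762726)*(1/44052) = 101533849/121703605752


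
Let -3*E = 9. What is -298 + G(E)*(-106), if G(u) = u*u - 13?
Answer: 126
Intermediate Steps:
E = -3 (E = -⅓*9 = -3)
G(u) = -13 + u² (G(u) = u² - 13 = -13 + u²)
-298 + G(E)*(-106) = -298 + (-13 + (-3)²)*(-106) = -298 + (-13 + 9)*(-106) = -298 - 4*(-106) = -298 + 424 = 126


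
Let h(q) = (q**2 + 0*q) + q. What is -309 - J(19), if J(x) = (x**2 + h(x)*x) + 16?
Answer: -7906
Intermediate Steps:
h(q) = q + q**2 (h(q) = (q**2 + 0) + q = q**2 + q = q + q**2)
J(x) = 16 + x**2 + x**2*(1 + x) (J(x) = (x**2 + (x*(1 + x))*x) + 16 = (x**2 + x**2*(1 + x)) + 16 = 16 + x**2 + x**2*(1 + x))
-309 - J(19) = -309 - (16 + 19**3 + 2*19**2) = -309 - (16 + 6859 + 2*361) = -309 - (16 + 6859 + 722) = -309 - 1*7597 = -309 - 7597 = -7906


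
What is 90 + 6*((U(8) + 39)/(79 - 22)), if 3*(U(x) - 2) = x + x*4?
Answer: 5456/57 ≈ 95.719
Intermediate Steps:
U(x) = 2 + 5*x/3 (U(x) = 2 + (x + x*4)/3 = 2 + (x + 4*x)/3 = 2 + (5*x)/3 = 2 + 5*x/3)
90 + 6*((U(8) + 39)/(79 - 22)) = 90 + 6*(((2 + (5/3)*8) + 39)/(79 - 22)) = 90 + 6*(((2 + 40/3) + 39)/57) = 90 + 6*((46/3 + 39)*(1/57)) = 90 + 6*((163/3)*(1/57)) = 90 + 6*(163/171) = 90 + 326/57 = 5456/57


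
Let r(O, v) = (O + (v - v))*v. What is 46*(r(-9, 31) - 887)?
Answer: -53636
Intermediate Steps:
r(O, v) = O*v (r(O, v) = (O + 0)*v = O*v)
46*(r(-9, 31) - 887) = 46*(-9*31 - 887) = 46*(-279 - 887) = 46*(-1166) = -53636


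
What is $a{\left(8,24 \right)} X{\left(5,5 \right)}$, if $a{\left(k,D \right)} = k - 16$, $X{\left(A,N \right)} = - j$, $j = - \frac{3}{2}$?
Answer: $-12$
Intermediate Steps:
$j = - \frac{3}{2}$ ($j = \left(-3\right) \frac{1}{2} = - \frac{3}{2} \approx -1.5$)
$X{\left(A,N \right)} = \frac{3}{2}$ ($X{\left(A,N \right)} = \left(-1\right) \left(- \frac{3}{2}\right) = \frac{3}{2}$)
$a{\left(k,D \right)} = -16 + k$
$a{\left(8,24 \right)} X{\left(5,5 \right)} = \left(-16 + 8\right) \frac{3}{2} = \left(-8\right) \frac{3}{2} = -12$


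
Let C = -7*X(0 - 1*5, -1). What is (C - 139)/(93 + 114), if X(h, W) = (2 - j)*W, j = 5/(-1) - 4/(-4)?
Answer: -97/207 ≈ -0.46860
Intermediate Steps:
j = -4 (j = 5*(-1) - 4*(-1/4) = -5 + 1 = -4)
X(h, W) = 6*W (X(h, W) = (2 - 1*(-4))*W = (2 + 4)*W = 6*W)
C = 42 (C = -42*(-1) = -7*(-6) = 42)
(C - 139)/(93 + 114) = (42 - 139)/(93 + 114) = -97/207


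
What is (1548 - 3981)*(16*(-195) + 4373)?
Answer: -3048549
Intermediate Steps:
(1548 - 3981)*(16*(-195) + 4373) = -2433*(-3120 + 4373) = -2433*1253 = -3048549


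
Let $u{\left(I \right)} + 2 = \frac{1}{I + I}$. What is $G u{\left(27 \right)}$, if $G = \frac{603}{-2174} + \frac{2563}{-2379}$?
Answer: $\frac{749695393}{279285084} \approx 2.6843$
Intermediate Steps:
$G = - \frac{7006499}{5171946}$ ($G = 603 \left(- \frac{1}{2174}\right) + 2563 \left(- \frac{1}{2379}\right) = - \frac{603}{2174} - \frac{2563}{2379} = - \frac{7006499}{5171946} \approx -1.3547$)
$u{\left(I \right)} = -2 + \frac{1}{2 I}$ ($u{\left(I \right)} = -2 + \frac{1}{I + I} = -2 + \frac{1}{2 I}$)
$G u{\left(27 \right)} = - \frac{7006499 \left(-2 + \frac{1}{2 \cdot 27}\right)}{5171946} = - \frac{7006499 \left(-2 + \frac{1}{2} \cdot \frac{1}{27}\right)}{5171946} = - \frac{7006499 \left(-2 + \frac{1}{54}\right)}{5171946} = \left(- \frac{7006499}{5171946}\right) \left(- \frac{107}{54}\right) = \frac{749695393}{279285084}$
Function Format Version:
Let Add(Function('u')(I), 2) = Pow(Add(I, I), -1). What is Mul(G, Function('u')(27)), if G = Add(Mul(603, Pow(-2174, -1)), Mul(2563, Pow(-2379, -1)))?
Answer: Rational(749695393, 279285084) ≈ 2.6843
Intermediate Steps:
G = Rational(-7006499, 5171946) (G = Add(Mul(603, Rational(-1, 2174)), Mul(2563, Rational(-1, 2379))) = Add(Rational(-603, 2174), Rational(-2563, 2379)) = Rational(-7006499, 5171946) ≈ -1.3547)
Function('u')(I) = Add(-2, Mul(Rational(1, 2), Pow(I, -1))) (Function('u')(I) = Add(-2, Pow(Add(I, I), -1)) = Add(-2, Pow(Mul(2, I), -1)) = Add(-2, Mul(Rational(1, 2), Pow(I, -1))))
Mul(G, Function('u')(27)) = Mul(Rational(-7006499, 5171946), Add(-2, Mul(Rational(1, 2), Pow(27, -1)))) = Mul(Rational(-7006499, 5171946), Add(-2, Mul(Rational(1, 2), Rational(1, 27)))) = Mul(Rational(-7006499, 5171946), Add(-2, Rational(1, 54))) = Mul(Rational(-7006499, 5171946), Rational(-107, 54)) = Rational(749695393, 279285084)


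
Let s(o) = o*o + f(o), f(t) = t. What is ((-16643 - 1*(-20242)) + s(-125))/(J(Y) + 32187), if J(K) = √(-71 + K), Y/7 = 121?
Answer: 614739513/1036002193 - 38198*√194/1036002193 ≈ 0.59286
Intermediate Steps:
Y = 847 (Y = 7*121 = 847)
s(o) = o + o² (s(o) = o*o + o = o² + o = o + o²)
((-16643 - 1*(-20242)) + s(-125))/(J(Y) + 32187) = ((-16643 - 1*(-20242)) - 125*(1 - 125))/(√(-71 + 847) + 32187) = ((-16643 + 20242) - 125*(-124))/(√776 + 32187) = (3599 + 15500)/(2*√194 + 32187) = 19099/(32187 + 2*√194)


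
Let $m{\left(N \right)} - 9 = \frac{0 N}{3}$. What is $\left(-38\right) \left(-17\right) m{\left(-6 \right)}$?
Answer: $5814$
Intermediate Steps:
$m{\left(N \right)} = 9$ ($m{\left(N \right)} = 9 + \frac{0 N}{3} = 9 + 0 \cdot \frac{1}{3} = 9 + 0 = 9$)
$\left(-38\right) \left(-17\right) m{\left(-6 \right)} = \left(-38\right) \left(-17\right) 9 = 646 \cdot 9 = 5814$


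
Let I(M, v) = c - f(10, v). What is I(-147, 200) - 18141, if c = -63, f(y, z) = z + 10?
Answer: -18414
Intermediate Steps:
f(y, z) = 10 + z
I(M, v) = -73 - v (I(M, v) = -63 - (10 + v) = -63 + (-10 - v) = -73 - v)
I(-147, 200) - 18141 = (-73 - 1*200) - 18141 = (-73 - 200) - 18141 = -273 - 18141 = -18414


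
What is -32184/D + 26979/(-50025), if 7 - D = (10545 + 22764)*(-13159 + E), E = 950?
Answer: -39757785577/73708862825 ≈ -0.53939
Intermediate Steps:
D = 406669588 (D = 7 - (10545 + 22764)*(-13159 + 950) = 7 - 33309*(-12209) = 7 - 1*(-406669581) = 7 + 406669581 = 406669588)
-32184/D + 26979/(-50025) = -32184/406669588 + 26979/(-50025) = -32184*1/406669588 + 26979*(-1/50025) = -8046/101667397 - 391/725 = -39757785577/73708862825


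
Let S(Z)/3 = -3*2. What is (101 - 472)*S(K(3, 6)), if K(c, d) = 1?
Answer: 6678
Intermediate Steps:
S(Z) = -18 (S(Z) = 3*(-3*2) = 3*(-6) = -18)
(101 - 472)*S(K(3, 6)) = (101 - 472)*(-18) = -371*(-18) = 6678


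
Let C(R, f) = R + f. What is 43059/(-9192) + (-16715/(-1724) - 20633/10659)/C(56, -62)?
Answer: -126213877865/21114157284 ≈ -5.9777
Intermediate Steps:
43059/(-9192) + (-16715/(-1724) - 20633/10659)/C(56, -62) = 43059/(-9192) + (-16715/(-1724) - 20633/10659)/(56 - 62) = 43059*(-1/9192) + (-16715*(-1/1724) - 20633*1/10659)/(-6) = -14353/3064 + (16715/1724 - 20633/10659)*(-⅙) = -14353/3064 + (142593893/18376116)*(-⅙) = -14353/3064 - 142593893/110256696 = -126213877865/21114157284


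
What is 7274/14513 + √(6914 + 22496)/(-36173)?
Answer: 7274/14513 - √29410/36173 ≈ 0.49646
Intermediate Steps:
7274/14513 + √(6914 + 22496)/(-36173) = 7274*(1/14513) + √29410*(-1/36173) = 7274/14513 - √29410/36173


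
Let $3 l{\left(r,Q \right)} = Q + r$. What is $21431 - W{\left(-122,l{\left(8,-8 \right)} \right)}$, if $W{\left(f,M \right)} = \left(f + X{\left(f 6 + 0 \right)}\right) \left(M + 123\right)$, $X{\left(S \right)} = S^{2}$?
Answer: $-65869915$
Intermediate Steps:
$l{\left(r,Q \right)} = \frac{Q}{3} + \frac{r}{3}$ ($l{\left(r,Q \right)} = \frac{Q + r}{3} = \frac{Q}{3} + \frac{r}{3}$)
$W{\left(f,M \right)} = \left(123 + M\right) \left(f + 36 f^{2}\right)$ ($W{\left(f,M \right)} = \left(f + \left(f 6 + 0\right)^{2}\right) \left(M + 123\right) = \left(f + \left(6 f + 0\right)^{2}\right) \left(123 + M\right) = \left(f + \left(6 f\right)^{2}\right) \left(123 + M\right) = \left(f + 36 f^{2}\right) \left(123 + M\right) = \left(123 + M\right) \left(f + 36 f^{2}\right)$)
$21431 - W{\left(-122,l{\left(8,-8 \right)} \right)} = 21431 - - 122 \left(123 + \left(\frac{1}{3} \left(-8\right) + \frac{1}{3} \cdot 8\right) + 4428 \left(-122\right) + 36 \left(\frac{1}{3} \left(-8\right) + \frac{1}{3} \cdot 8\right) \left(-122\right)\right) = 21431 - - 122 \left(123 + \left(- \frac{8}{3} + \frac{8}{3}\right) - 540216 + 36 \left(- \frac{8}{3} + \frac{8}{3}\right) \left(-122\right)\right) = 21431 - - 122 \left(123 + 0 - 540216 + 36 \cdot 0 \left(-122\right)\right) = 21431 - - 122 \left(123 + 0 - 540216 + 0\right) = 21431 - \left(-122\right) \left(-540093\right) = 21431 - 65891346 = -65869915$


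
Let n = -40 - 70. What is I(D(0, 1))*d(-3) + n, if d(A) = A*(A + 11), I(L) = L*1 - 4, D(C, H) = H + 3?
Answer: -110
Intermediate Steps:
D(C, H) = 3 + H
n = -110
I(L) = -4 + L (I(L) = L - 4 = -4 + L)
d(A) = A*(11 + A)
I(D(0, 1))*d(-3) + n = (-4 + (3 + 1))*(-3*(11 - 3)) - 110 = (-4 + 4)*(-3*8) - 110 = 0*(-24) - 110 = 0 - 110 = -110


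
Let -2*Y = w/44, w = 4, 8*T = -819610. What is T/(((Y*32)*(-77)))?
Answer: -409805/448 ≈ -914.74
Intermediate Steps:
T = -409805/4 (T = (⅛)*(-819610) = -409805/4 ≈ -1.0245e+5)
Y = -1/22 (Y = -2/44 = -½*1/11 = -1/22 ≈ -0.045455)
T/(((Y*32)*(-77))) = -409805/(4*(-1/22*32*(-77))) = -409805/(4*((-16/11*(-77)))) = -409805/4/112 = -409805/4*1/112 = -409805/448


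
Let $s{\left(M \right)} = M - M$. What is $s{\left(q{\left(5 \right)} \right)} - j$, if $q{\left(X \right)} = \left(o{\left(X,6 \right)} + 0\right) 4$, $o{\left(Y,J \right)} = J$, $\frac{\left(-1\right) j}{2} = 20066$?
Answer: $40132$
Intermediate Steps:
$j = -40132$ ($j = \left(-2\right) 20066 = -40132$)
$q{\left(X \right)} = 24$ ($q{\left(X \right)} = \left(6 + 0\right) 4 = 6 \cdot 4 = 24$)
$s{\left(M \right)} = 0$
$s{\left(q{\left(5 \right)} \right)} - j = 0 - -40132 = 0 + 40132 = 40132$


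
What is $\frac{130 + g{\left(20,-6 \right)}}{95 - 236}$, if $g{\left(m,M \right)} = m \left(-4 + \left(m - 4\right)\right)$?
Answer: $- \frac{370}{141} \approx -2.6241$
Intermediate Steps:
$g{\left(m,M \right)} = m \left(-8 + m\right)$ ($g{\left(m,M \right)} = m \left(-4 + \left(m - 4\right)\right) = m \left(-4 + \left(-4 + m\right)\right) = m \left(-8 + m\right)$)
$\frac{130 + g{\left(20,-6 \right)}}{95 - 236} = \frac{130 + 20 \left(-8 + 20\right)}{95 - 236} = \frac{130 + 20 \cdot 12}{-141} = \left(130 + 240\right) \left(- \frac{1}{141}\right) = 370 \left(- \frac{1}{141}\right) = - \frac{370}{141}$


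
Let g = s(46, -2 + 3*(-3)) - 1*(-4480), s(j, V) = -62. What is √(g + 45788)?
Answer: √50206 ≈ 224.07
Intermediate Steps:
g = 4418 (g = -62 - 1*(-4480) = -62 + 4480 = 4418)
√(g + 45788) = √(4418 + 45788) = √50206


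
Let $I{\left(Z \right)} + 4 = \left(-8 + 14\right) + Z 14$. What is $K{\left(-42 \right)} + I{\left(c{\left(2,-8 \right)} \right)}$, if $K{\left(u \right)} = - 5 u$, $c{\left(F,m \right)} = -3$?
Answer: $170$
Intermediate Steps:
$I{\left(Z \right)} = 2 + 14 Z$ ($I{\left(Z \right)} = -4 + \left(\left(-8 + 14\right) + Z 14\right) = -4 + \left(6 + 14 Z\right) = 2 + 14 Z$)
$K{\left(-42 \right)} + I{\left(c{\left(2,-8 \right)} \right)} = \left(-5\right) \left(-42\right) + \left(2 + 14 \left(-3\right)\right) = 210 + \left(2 - 42\right) = 210 - 40 = 170$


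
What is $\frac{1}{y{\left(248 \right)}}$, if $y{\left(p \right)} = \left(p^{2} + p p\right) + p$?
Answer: $\frac{1}{123256} \approx 8.1132 \cdot 10^{-6}$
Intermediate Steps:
$y{\left(p \right)} = p + 2 p^{2}$ ($y{\left(p \right)} = \left(p^{2} + p^{2}\right) + p = 2 p^{2} + p = p + 2 p^{2}$)
$\frac{1}{y{\left(248 \right)}} = \frac{1}{248 \left(1 + 2 \cdot 248\right)} = \frac{1}{248 \left(1 + 496\right)} = \frac{1}{248 \cdot 497} = \frac{1}{123256}$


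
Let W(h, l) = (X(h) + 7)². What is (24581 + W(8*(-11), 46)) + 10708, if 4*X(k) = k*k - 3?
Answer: 60921985/16 ≈ 3.8076e+6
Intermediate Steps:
X(k) = -¾ + k²/4 (X(k) = (k*k - 3)/4 = (k² - 3)/4 = (-3 + k²)/4 = -¾ + k²/4)
W(h, l) = (25/4 + h²/4)² (W(h, l) = ((-¾ + h²/4) + 7)² = (25/4 + h²/4)²)
(24581 + W(8*(-11), 46)) + 10708 = (24581 + (25 + (8*(-11))²)²/16) + 10708 = (24581 + (25 + (-88)²)²/16) + 10708 = (24581 + (25 + 7744)²/16) + 10708 = (24581 + (1/16)*7769²) + 10708 = (24581 + (1/16)*60357361) + 10708 = (24581 + 60357361/16) + 10708 = 60750657/16 + 10708 = 60921985/16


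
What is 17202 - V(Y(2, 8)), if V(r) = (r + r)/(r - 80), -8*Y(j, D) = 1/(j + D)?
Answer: 110110000/6401 ≈ 17202.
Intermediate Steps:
Y(j, D) = -1/(8*(D + j)) (Y(j, D) = -1/(8*(j + D)) = -1/(8*(D + j)))
V(r) = 2*r/(-80 + r) (V(r) = (2*r)/(-80 + r) = 2*r/(-80 + r))
17202 - V(Y(2, 8)) = 17202 - 2*(-1/(8*8 + 8*2))/(-80 - 1/(8*8 + 8*2)) = 17202 - 2*(-1/(64 + 16))/(-80 - 1/(64 + 16)) = 17202 - 2*(-1/80)/(-80 - 1/80) = 17202 - 2*(-1*1/80)/(-80 - 1*1/80) = 17202 - 2*(-1)/(80*(-80 - 1/80)) = 17202 - 2*(-1)/(80*(-6401/80)) = 17202 - 2*(-1)*(-80)/(80*6401) = 17202 - 1*2/6401 = 17202 - 2/6401 = 110110000/6401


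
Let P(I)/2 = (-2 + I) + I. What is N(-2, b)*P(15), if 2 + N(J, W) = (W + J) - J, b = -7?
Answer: -504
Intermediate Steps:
P(I) = -4 + 4*I (P(I) = 2*((-2 + I) + I) = 2*(-2 + 2*I) = -4 + 4*I)
N(J, W) = -2 + W (N(J, W) = -2 + ((W + J) - J) = -2 + ((J + W) - J) = -2 + W)
N(-2, b)*P(15) = (-2 - 7)*(-4 + 4*15) = -9*(-4 + 60) = -9*56 = -504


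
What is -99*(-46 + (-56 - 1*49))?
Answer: 14949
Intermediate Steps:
-99*(-46 + (-56 - 1*49)) = -99*(-46 + (-56 - 49)) = -99*(-46 - 105) = -99*(-151) = 14949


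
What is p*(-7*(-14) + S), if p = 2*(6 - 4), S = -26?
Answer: 288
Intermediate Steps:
p = 4 (p = 2*2 = 4)
p*(-7*(-14) + S) = 4*(-7*(-14) - 26) = 4*(98 - 26) = 4*72 = 288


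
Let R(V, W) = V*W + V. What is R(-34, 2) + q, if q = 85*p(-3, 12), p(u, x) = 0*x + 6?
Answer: 408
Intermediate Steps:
p(u, x) = 6 (p(u, x) = 0 + 6 = 6)
R(V, W) = V + V*W
q = 510 (q = 85*6 = 510)
R(-34, 2) + q = -34*(1 + 2) + 510 = -34*3 + 510 = -102 + 510 = 408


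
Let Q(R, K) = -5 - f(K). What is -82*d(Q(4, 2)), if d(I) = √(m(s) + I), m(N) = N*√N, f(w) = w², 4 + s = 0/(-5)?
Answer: -82*√(-9 - 8*I) ≈ -101.12 + 265.97*I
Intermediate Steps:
s = -4 (s = -4 + 0/(-5) = -4 + 0*(-⅕) = -4 + 0 = -4)
m(N) = N^(3/2)
Q(R, K) = -5 - K²
d(I) = √(I - 8*I) (d(I) = √((-4)^(3/2) + I) = √(-8*I + I) = √(I - 8*I))
-82*d(Q(4, 2)) = -82*√((-5 - 1*2²) - 8*I) = -82*√((-5 - 1*4) - 8*I) = -82*√((-5 - 4) - 8*I) = -82*√(-9 - 8*I)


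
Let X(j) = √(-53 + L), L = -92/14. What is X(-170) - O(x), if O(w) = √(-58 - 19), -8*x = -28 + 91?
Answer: I*(-√77 + √2919/7) ≈ -1.0567*I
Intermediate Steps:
x = -63/8 (x = -(-28 + 91)/8 = -⅛*63 = -63/8 ≈ -7.8750)
L = -46/7 (L = -92*1/14 = -46/7 ≈ -6.5714)
O(w) = I*√77 (O(w) = √(-77) = I*√77)
X(j) = I*√2919/7 (X(j) = √(-53 - 46/7) = √(-417/7) = I*√2919/7)
X(-170) - O(x) = I*√2919/7 - I*√77 = -I*√77 + I*√2919/7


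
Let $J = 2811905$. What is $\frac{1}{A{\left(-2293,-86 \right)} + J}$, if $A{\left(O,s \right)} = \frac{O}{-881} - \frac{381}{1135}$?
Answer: $\frac{999935}{2811724493069} \approx 3.5563 \cdot 10^{-7}$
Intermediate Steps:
$A{\left(O,s \right)} = - \frac{381}{1135} - \frac{O}{881}$ ($A{\left(O,s \right)} = O \left(- \frac{1}{881}\right) - \frac{381}{1135} = - \frac{O}{881} - \frac{381}{1135} = - \frac{381}{1135} - \frac{O}{881}$)
$\frac{1}{A{\left(-2293,-86 \right)} + J} = \frac{1}{\left(- \frac{381}{1135} - - \frac{2293}{881}\right) + 2811905} = \frac{1}{\left(- \frac{381}{1135} + \frac{2293}{881}\right) + 2811905} = \frac{1}{\frac{2266894}{999935} + 2811905} = \frac{1}{\frac{2811724493069}{999935}} = \frac{999935}{2811724493069}$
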